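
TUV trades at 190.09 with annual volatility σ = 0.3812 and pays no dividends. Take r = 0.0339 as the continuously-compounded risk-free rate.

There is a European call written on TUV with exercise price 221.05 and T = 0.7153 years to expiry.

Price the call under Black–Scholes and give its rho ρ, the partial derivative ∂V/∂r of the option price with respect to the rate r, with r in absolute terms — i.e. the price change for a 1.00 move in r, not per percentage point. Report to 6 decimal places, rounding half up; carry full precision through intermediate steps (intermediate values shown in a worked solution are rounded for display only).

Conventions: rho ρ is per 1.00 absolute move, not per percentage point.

price = 15.114180
ρ = 44.722345

σ√T = 0.3812·√0.7153 = 0.322401
d₁ = (ln(S/K) + (r+σ²/2)T) / (σ√T) = (ln(190.09/221.05) + (0.0339+0.3812²/2)·0.7153) / 0.322401 = (-0.150891 + 0.076220) / 0.322401 = -0.231610
d₂ = d₁ − σ√T = -0.231610 − 0.322401 = -0.554011
e^{−rT} = 0.976043
N(d₁) = 0.408421,  N(d₂) = 0.289786
Call price V = S·N(d₁) − K·e^{−rT}·N(d₂) = 77.636681 − 62.522501 = 15.114180
ρ = K·T·e^{−rT}·N(d₂) = 44.722345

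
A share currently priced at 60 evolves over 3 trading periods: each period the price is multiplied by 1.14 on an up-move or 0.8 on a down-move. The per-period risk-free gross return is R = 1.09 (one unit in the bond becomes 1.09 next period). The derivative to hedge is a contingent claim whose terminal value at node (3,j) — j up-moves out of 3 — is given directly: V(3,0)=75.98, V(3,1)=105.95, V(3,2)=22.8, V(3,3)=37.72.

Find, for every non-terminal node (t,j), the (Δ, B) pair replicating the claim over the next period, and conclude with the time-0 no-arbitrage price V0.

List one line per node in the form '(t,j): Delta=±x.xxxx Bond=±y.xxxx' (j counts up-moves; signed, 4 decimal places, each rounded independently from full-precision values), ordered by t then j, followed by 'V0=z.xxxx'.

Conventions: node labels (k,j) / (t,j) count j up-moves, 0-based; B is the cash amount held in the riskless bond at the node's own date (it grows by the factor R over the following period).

Since d<R<u, set p* = (R−d)/(u−d) = 0.8529; price each node as the discounted p*-expectation of its children.
Payoffs at expiry: V(3,0)=75.9800, V(3,1)=105.9500, V(3,2)=22.8000, V(3,3)=37.7200
  t=2,j=0: stock 38.4000 → up 43.7760 (V=105.9500), down 30.7200 (V=75.9800). Price 93.1584; hedge Δ=2.2955, bond B=5.0113.
  t=2,j=1: stock 54.7200 → up 62.3808 (V=22.8000), down 43.7760 (V=105.9500). Price 32.1357; hedge Δ=-4.4693, bond B=276.6945.
  t=2,j=2: stock 77.9760 → up 88.8926 (V=37.7200), down 62.3808 (V=22.8000). Price 32.5926; hedge Δ=0.5628, bond B=-11.2898.
  t=1,j=0: stock 48.0000 → up 54.7200 (V=32.1357), down 38.4000 (V=93.1584). Price 37.7153; hedge Δ=-3.7391, bond B=217.1937.
  t=1,j=1: stock 68.4000 → up 77.9760 (V=32.5926), down 54.7200 (V=32.1357). Price 29.8398; hedge Δ=0.0196, bond B=28.4962.
  t=0,j=0: stock 60.0000 → up 68.4000 (V=29.8398), down 48.0000 (V=37.7153). Price 28.4385; hedge Δ=-0.3861, bond B=51.6017.
As a check, the time-0 holding Δ(0,0)·S0 + B(0,0) comes to 28.4385 — exactly V0.

(0,0): Delta=-0.3861 Bond=51.6017
(1,0): Delta=-3.7391 Bond=217.1937
(1,1): Delta=0.0196 Bond=28.4962
(2,0): Delta=2.2955 Bond=5.0113
(2,1): Delta=-4.4693 Bond=276.6945
(2,2): Delta=0.5628 Bond=-11.2898
V0=28.4385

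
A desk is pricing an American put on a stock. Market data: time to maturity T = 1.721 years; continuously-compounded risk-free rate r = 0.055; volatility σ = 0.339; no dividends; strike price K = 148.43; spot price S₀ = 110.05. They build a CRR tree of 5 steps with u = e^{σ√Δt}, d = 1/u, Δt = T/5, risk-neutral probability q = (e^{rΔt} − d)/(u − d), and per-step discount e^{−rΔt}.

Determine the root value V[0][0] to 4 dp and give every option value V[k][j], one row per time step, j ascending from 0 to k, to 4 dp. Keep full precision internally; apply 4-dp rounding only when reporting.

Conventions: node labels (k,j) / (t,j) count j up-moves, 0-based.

price = 41.2254
tree:
41.2254
58.2283 25.6792
74.4968 39.5776 12.6639
87.8312 58.2283 22.3084 3.4345
98.7606 74.4968 38.3800 6.9747 0.0000
107.7188 87.8312 58.2283 14.1642 0.0000 0.0000

Δt=0.34420, u=1.22004, d=0.81964, q=0.49817, disc=e^(-rΔt)=0.98125
k=5 terminal: V=max(K-S,0) → 107.7188 87.8312 58.2283 14.1642 0.0000 0.0000
k=4: j=0 S=49.6694 intr=98.7606 cont=95.9771 V=98.7606[EX]; j=1 S=73.9332 intr=74.4968 cont=71.7133 V=74.4968[EX]; j=2 S=110.0500 intr=38.3800 cont=35.5965 V=38.3800[EX]; j=3 S=163.8101 intr=0.0000 cont=6.9747 V=6.9747[hold]; j=4 S=243.8323 intr=0.0000 cont=0.0000 V=0.0000[hold]
k=3: j=0 S=60.5988 intr=87.8312 cont=85.0477 V=87.8312[EX]; j=1 S=90.2017 intr=58.2283 cont=55.4448 V=58.2283[EX]; j=2 S=134.2658 intr=14.1642 cont=22.3084 V=22.3084[hold]; j=3 S=199.8554 intr=0.0000 cont=3.4345 V=3.4345[hold]
k=2: j=0 S=73.9332 intr=74.4968 cont=71.7133 V=74.4968[EX]; j=1 S=110.0500 intr=38.3800 cont=39.5776 V=39.5776[hold]; j=2 S=163.8101 intr=0.0000 cont=12.6639 V=12.6639[hold]
k=1: j=0 S=90.2017 intr=58.2283 cont=56.0302 V=58.2283[EX]; j=1 S=134.2658 intr=14.1642 cont=25.6792 V=25.6792[hold]
k=0: j=0 S=110.0500 intr=38.3800 cont=41.2254 V=41.2254[hold]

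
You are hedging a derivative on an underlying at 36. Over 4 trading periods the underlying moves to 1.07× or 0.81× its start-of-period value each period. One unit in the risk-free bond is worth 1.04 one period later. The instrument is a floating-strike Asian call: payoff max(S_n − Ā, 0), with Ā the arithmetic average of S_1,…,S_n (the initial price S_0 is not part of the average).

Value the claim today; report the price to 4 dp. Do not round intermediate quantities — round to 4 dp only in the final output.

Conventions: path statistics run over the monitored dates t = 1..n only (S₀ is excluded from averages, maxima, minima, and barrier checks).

price = 2.6252

Under the martingale measure an up-move has probability p* = 0.8846; value the claim as the probability-weighted average of per-path payoffs, discounted 4 periods at R = 1.04.
Enumerate all 2^4 = 16 price paths (U = up ×1.07, D = down ×0.81); each path with k up-moves has probability p*^k·(1−p*)^(4−k).
DDDD: Ā=21.8521, payoff=0.0000, prob=0.000177
UDDD: Ā=28.8663, payoff=0.0000, prob=0.001359
DUDD: Ā=26.5263, payoff=0.0000, prob=0.001359
UUDD: Ā=35.0409, payoff=0.0000, prob=0.010418
DDUD: Ā=24.6309, payoff=0.0000, prob=0.001359
UDUD: Ā=32.5371, payoff=0.0000, prob=0.010418
DUUD: Ā=30.1971, payoff=0.0000, prob=0.010418
UUUD: Ā=39.8901, payoff=0.0000, prob=0.079875
DDDU: Ā=23.0956, payoff=0.0000, prob=0.001359
UDDU: Ā=30.5091, payoff=0.0000, prob=0.010418
DUDU: Ā=28.1691, payoff=0.0000, prob=0.010418
UUDU: Ā=37.2110, payoff=0.0000, prob=0.079875
DDUU: Ā=26.2737, payoff=0.7684, prob=0.010418
UDUU: Ā=34.7072, payoff=1.0151, prob=0.079875
DUUU: Ā=32.3672, payoff=3.3551, prob=0.079875
UUUU: Ā=42.7567, payoff=4.4320, prob=0.612376
Price = Σ prob·payoff / R^4 = 3.071123 / 1.169859 = 2.6252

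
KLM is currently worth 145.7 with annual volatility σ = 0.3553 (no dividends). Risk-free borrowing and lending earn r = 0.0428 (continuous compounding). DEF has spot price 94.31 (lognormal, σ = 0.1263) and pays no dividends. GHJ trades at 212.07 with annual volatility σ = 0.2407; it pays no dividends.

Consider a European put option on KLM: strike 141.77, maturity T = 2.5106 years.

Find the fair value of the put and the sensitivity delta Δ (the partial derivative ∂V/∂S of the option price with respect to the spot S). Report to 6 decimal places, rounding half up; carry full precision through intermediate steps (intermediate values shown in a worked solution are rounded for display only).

σ√T = 0.3553·√2.5106 = 0.562968
d₁ = (ln(S/K) + (r+σ²/2)T) / (σ√T) = (ln(145.7/141.77) + (0.0428+0.3553²/2)·2.5106) / 0.562968 = (0.027344 + 0.265920) / 0.562968 = 0.520925
d₂ = d₁ − σ√T = 0.520925 − 0.562968 = -0.042044
e^{−rT} = 0.898118
N(−d₁) = 0.301210,  N(−d₂) = 0.516768
Put price V = K·e^{−rT}·N(−d₂) − S·N(−d₁) = 65.798121 − 43.886247 = 21.911874
Δ = −N(−d₁) = -0.301210

price = 21.911874
Δ = -0.301210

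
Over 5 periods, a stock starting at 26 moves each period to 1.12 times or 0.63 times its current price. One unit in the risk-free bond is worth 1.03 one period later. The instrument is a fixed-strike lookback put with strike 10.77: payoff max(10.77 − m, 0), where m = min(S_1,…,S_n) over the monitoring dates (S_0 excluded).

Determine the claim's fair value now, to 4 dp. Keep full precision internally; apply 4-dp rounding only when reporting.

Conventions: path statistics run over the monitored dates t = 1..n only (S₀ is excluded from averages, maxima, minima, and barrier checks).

Risk-neutral up-probability p* = (R−d)/(u−d) = (1.03−0.63)/(1.12−0.63) = 0.8163; the claim prices as the p*-weighted sum of path payoffs discounted by R^5.
Enumerate all 2^5 = 32 price paths (U = up ×1.12, D = down ×0.63); each path with k up-moves has probability p*^k·(1−p*)^(5−k).
DDDDD: m=2.5803, payoff=8.1897, prob=0.000209
UDDDD: m=4.5873, payoff=6.1827, prob=0.000929
DUDDD: m=4.5873, payoff=6.1827, prob=0.000929
UUDDD: m=8.1551, payoff=2.6149, prob=0.004129
DDUDD: m=4.5873, payoff=6.1827, prob=0.000929
UDUDD: m=8.1551, payoff=2.6149, prob=0.004129
DUUDD: m=8.1551, payoff=2.6149, prob=0.004129
UUUDD: m=14.4980, payoff=0.0000, prob=0.018352
DDDUD: m=4.5873, payoff=6.1827, prob=0.000929
UDDUD: m=8.1551, payoff=2.6149, prob=0.004129
DUDUD: m=8.1551, payoff=2.6149, prob=0.004129
UUDUD: m=14.4980, payoff=0.0000, prob=0.018352
DDUUD: m=8.1551, payoff=2.6149, prob=0.004129
UDUUD: m=14.4980, payoff=0.0000, prob=0.018352
DUUUD: m=14.4980, payoff=0.0000, prob=0.018352
UUUUD: m=25.7742, payoff=0.0000, prob=0.081565
DDDDU: m=4.0958, payoff=6.6742, prob=0.000929
UDDDU: m=7.2814, payoff=3.4886, prob=0.004129
DUDDU: m=7.2814, payoff=3.4886, prob=0.004129
UUDDU: m=12.9447, payoff=0.0000, prob=0.018352
DDUDU: m=7.2814, payoff=3.4886, prob=0.004129
UDUDU: m=12.9447, payoff=0.0000, prob=0.018352
DUUDU: m=12.9447, payoff=0.0000, prob=0.018352
UUUDU: m=23.0127, payoff=0.0000, prob=0.081565
DDDUU: m=6.5012, payoff=4.2688, prob=0.004129
UDDUU: m=11.5577, payoff=0.0000, prob=0.018352
DUDUU: m=11.5577, payoff=0.0000, prob=0.018352
UUDUU: m=20.5471, payoff=0.0000, prob=0.081565
DDUUU: m=10.3194, payoff=0.4506, prob=0.018352
UDUUU: m=18.3456, payoff=0.0000, prob=0.081565
DUUUU: m=16.3800, payoff=0.0000, prob=0.081565
UUUUU: m=29.1200, payoff=0.0000, prob=0.362510
Price = Σ prob·payoff / R^5 = 0.164786 / 1.159274 = 0.1421

price = 0.1421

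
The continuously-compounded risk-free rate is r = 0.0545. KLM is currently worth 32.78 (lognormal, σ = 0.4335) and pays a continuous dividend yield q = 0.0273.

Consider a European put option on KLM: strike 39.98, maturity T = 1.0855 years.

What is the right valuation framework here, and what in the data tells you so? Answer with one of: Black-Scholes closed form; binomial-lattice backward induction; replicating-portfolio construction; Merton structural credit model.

Key observation: with KLM following a GBM at constant σ and r, the European put struck at 39.98 prices in closed form — nothing here needs a stepwise model or a balance sheet.

framework: Black-Scholes closed form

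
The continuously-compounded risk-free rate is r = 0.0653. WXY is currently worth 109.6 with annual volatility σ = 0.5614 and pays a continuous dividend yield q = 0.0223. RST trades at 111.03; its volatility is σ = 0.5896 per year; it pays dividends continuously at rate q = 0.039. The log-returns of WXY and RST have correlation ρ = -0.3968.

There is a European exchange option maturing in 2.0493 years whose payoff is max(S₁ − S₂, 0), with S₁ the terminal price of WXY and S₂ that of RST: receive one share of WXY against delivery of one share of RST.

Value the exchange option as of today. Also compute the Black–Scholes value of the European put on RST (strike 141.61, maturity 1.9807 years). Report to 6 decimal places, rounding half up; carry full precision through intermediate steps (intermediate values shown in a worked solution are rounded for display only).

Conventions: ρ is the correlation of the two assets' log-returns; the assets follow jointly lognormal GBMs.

σ_eff = √(σ₁² + σ₂² − 2ρσ₁σ₂) = √(0.5614² + 0.5896² − 2·-0.3968·0.5614·0.5896) = 0.962019
d₁ = (ln(S₁/S₂) + (q₂ − q₁ + σ_eff²/2)T) / (σ_eff√T) = (ln(109.6/111.03) + (0.039 − 0.0223 + 0.462740)·2.0493) / 1.377167 = 0.704021
d₂ = d₁ − σ_eff√T = 0.704021 − 1.377167 = -0.673146
N(d₁) = 0.759290,  N(d₂) = 0.250427
V = S₁·e^{−q₁T}·N(d₁) − S₂·e^{−q₂T}·N(d₂) = 79.500768 − 25.669184 = 53.831585
[vanilla: RST put K=141.61]
σ√T = 0.5896·√1.9807 = 0.829787
d₁ = (ln(S/K) + (r−q+σ²/2)T) / (σ√T) = (ln(111.03/141.61) + (0.0653−0.039+0.5896²/2)·1.9807) / 0.829787 = (-0.243276 + 0.396366) / 0.829787 = 0.184493
d₂ = d₁ − σ√T = 0.184493 − 0.829787 = -0.645295
e^{−rT} = 0.878675
e^{−qT} = 0.925661
N(−d₁) = 0.426814,  N(−d₂) = 0.740632
price = K·e^{−rT}·N(−d₂) − S·e^{−qT}·N(−d₁) = 92.156258 − 43.866244 = 48.290014

exchange price = 53.831585
price(RST put K=141.61) = 48.290014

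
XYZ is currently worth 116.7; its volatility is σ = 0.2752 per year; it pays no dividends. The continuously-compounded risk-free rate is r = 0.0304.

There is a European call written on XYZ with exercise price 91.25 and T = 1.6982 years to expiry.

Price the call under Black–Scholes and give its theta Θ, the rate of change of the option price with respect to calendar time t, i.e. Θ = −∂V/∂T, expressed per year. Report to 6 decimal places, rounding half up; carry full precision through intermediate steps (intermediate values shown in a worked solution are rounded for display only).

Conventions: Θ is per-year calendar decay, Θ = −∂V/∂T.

price = 34.113378
Θ = -4.909808

σ√T = 0.2752·√1.6982 = 0.358627
d₁ = (ln(S/K) + (r+σ²/2)T) / (σ√T) = (ln(116.7/91.25) + (0.0304+0.2752²/2)·1.6982) / 0.358627 = (0.246004 + 0.115932) / 0.358627 = 1.009226
d₂ = d₁ − σ√T = 1.009226 − 0.358627 = 0.650599
e^{−rT} = 0.949685
N(d₁) = 0.843567,  N(d₂) = 0.742347
Call price V = S·N(d₁) − K·e^{−rT}·N(d₂) = 98.444244 − 64.330865 = 34.113378
φ(d₁) = (1/√(2π))·e^{−d₁²/2} = 0.239738
Θ = −S·φ(d₁)·σ/(2√T) − r·K·e^{−rT}·N(d₂) = −2.954150 − 1.955658 = -4.909808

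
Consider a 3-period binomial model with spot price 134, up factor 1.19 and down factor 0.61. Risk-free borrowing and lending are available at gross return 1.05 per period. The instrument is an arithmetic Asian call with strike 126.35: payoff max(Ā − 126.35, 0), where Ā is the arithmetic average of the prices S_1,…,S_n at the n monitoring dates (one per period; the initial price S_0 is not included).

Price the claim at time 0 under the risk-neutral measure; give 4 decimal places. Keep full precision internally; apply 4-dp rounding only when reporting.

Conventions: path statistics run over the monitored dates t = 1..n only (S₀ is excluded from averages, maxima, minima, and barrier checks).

Set p* = 0.7586 (from d < R < u); the path-dependent value is the discounted p*-expectation over all price paths.
Enumerate all 2^3 = 8 price paths (U = up ×1.19, D = down ×0.61); each path with k up-moves has probability p*^k·(1−p*)^(3−k).
DDD: Ā=54.0056, payoff=0.0000, prob=0.014064
UDD: Ā=105.3552, payoff=0.0000, prob=0.044200
DUD: Ā=79.4486, payoff=0.0000, prob=0.044200
UUD: Ā=154.9898, payoff=28.6398, prob=0.138915
DDU: Ā=63.6455, payoff=0.0000, prob=0.044200
UDU: Ā=124.1609, payoff=0.0000, prob=0.138915
DUU: Ā=98.2542, payoff=0.0000, prob=0.138915
UUU: Ā=191.6762, payoff=65.3262, prob=0.436590
Price = Σ prob·payoff / R^3 = 32.499299 / 1.157625 = 28.0741

price = 28.0741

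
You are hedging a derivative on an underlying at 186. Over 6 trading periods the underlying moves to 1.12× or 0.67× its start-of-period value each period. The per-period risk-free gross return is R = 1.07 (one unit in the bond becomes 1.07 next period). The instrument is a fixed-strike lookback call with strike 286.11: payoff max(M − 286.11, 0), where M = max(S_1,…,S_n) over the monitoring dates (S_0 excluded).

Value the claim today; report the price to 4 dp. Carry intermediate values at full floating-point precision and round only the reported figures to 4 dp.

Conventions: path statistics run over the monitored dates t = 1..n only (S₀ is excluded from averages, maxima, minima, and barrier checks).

No-arbitrage gives p* = (R−d)/(u−d) = 0.8889: enumerate every path, weight its payoff by its p*-probability, and discount by R^6.
Enumerate all 2^6 = 64 price paths (U = up ×1.12, D = down ×0.67); each path with k up-moves has probability p*^k·(1−p*)^(6−k).
DDDDDD: M=124.6200, payoff=0.0000, prob=0.000002
UDDDDD: M=208.3200, payoff=0.0000, prob=0.000015
DUDDDD: M=139.5744, payoff=0.0000, prob=0.000015
UUDDDD: M=233.3184, payoff=0.0000, prob=0.000120
DDUDDD: M=124.6200, payoff=0.0000, prob=0.000015
UDUDDD: M=208.3200, payoff=0.0000, prob=0.000120
DUUDDD: M=156.3233, payoff=0.0000, prob=0.000120
UUUDDD: M=261.3166, payoff=0.0000, prob=0.000963
DDDUDD: M=124.6200, payoff=0.0000, prob=0.000015
UDDUDD: M=208.3200, payoff=0.0000, prob=0.000120
DUDUDD: M=139.5744, payoff=0.0000, prob=0.000120
UUDUDD: M=233.3184, payoff=0.0000, prob=0.000963
DDUUDD: M=124.6200, payoff=0.0000, prob=0.000120
UDUUDD: M=208.3200, payoff=0.0000, prob=0.000963
DUUUDD: M=175.0821, payoff=0.0000, prob=0.000963
UUUUDD: M=292.6746, payoff=6.5646, prob=0.007707
DDDDUD: M=124.6200, payoff=0.0000, prob=0.000015
UDDDUD: M=208.3200, payoff=0.0000, prob=0.000120
DUDDUD: M=139.5744, payoff=0.0000, prob=0.000120
UUDDUD: M=233.3184, payoff=0.0000, prob=0.000963
DDUDUD: M=124.6200, payoff=0.0000, prob=0.000120
UDUDUD: M=208.3200, payoff=0.0000, prob=0.000963
DUUDUD: M=156.3233, payoff=0.0000, prob=0.000963
UUUDUD: M=261.3166, payoff=0.0000, prob=0.007707
DDDUUD: M=124.6200, payoff=0.0000, prob=0.000120
UDDUUD: M=208.3200, payoff=0.0000, prob=0.000963
DUDUUD: M=139.5744, payoff=0.0000, prob=0.000963
UUDUUD: M=233.3184, payoff=0.0000, prob=0.007707
DDUUUD: M=124.6200, payoff=0.0000, prob=0.000963
UDUUUD: M=208.3200, payoff=0.0000, prob=0.007707
DUUUUD: M=196.0920, payoff=0.0000, prob=0.007707
UUUUUD: M=327.7956, payoff=41.6856, prob=0.061659
DDDDDU: M=124.6200, payoff=0.0000, prob=0.000015
UDDDDU: M=208.3200, payoff=0.0000, prob=0.000120
DUDDDU: M=139.5744, payoff=0.0000, prob=0.000120
UUDDDU: M=233.3184, payoff=0.0000, prob=0.000963
DDUDDU: M=124.6200, payoff=0.0000, prob=0.000120
UDUDDU: M=208.3200, payoff=0.0000, prob=0.000963
DUUDDU: M=156.3233, payoff=0.0000, prob=0.000963
UUUDDU: M=261.3166, payoff=0.0000, prob=0.007707
DDDUDU: M=124.6200, payoff=0.0000, prob=0.000120
UDDUDU: M=208.3200, payoff=0.0000, prob=0.000963
DUDUDU: M=139.5744, payoff=0.0000, prob=0.000963
UUDUDU: M=233.3184, payoff=0.0000, prob=0.007707
DDUUDU: M=124.6200, payoff=0.0000, prob=0.000963
UDUUDU: M=208.3200, payoff=0.0000, prob=0.007707
DUUUDU: M=175.0821, payoff=0.0000, prob=0.007707
UUUUDU: M=292.6746, payoff=6.5646, prob=0.061659
DDDDUU: M=124.6200, payoff=0.0000, prob=0.000120
UDDDUU: M=208.3200, payoff=0.0000, prob=0.000963
DUDDUU: M=139.5744, payoff=0.0000, prob=0.000963
UUDDUU: M=233.3184, payoff=0.0000, prob=0.007707
DDUDUU: M=124.6200, payoff=0.0000, prob=0.000963
UDUDUU: M=208.3200, payoff=0.0000, prob=0.007707
DUUDUU: M=156.3233, payoff=0.0000, prob=0.007707
UUUDUU: M=261.3166, payoff=0.0000, prob=0.061659
DDDUUU: M=124.6200, payoff=0.0000, prob=0.000963
UDDUUU: M=208.3200, payoff=0.0000, prob=0.007707
DUDUUU: M=139.5744, payoff=0.0000, prob=0.007707
UUDUUU: M=233.3184, payoff=0.0000, prob=0.061659
DDUUUU: M=131.3816, payoff=0.0000, prob=0.007707
UDUUUU: M=219.6230, payoff=0.0000, prob=0.061659
DUUUUU: M=219.6230, payoff=0.0000, prob=0.061659
UUUUUU: M=367.1310, payoff=81.0210, prob=0.493270
Price = Σ prob·payoff / R^6 = 42.990894 / 1.500730 = 28.6466

price = 28.6466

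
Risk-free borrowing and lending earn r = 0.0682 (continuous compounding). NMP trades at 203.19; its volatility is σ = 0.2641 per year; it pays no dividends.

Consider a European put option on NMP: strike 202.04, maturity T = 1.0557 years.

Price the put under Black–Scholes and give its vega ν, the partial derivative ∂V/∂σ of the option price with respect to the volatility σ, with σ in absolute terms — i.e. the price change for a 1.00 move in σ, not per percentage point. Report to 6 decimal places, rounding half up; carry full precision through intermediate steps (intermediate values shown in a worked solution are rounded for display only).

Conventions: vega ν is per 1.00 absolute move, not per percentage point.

σ√T = 0.2641·√1.0557 = 0.271356
d₁ = (ln(S/K) + (r+σ²/2)T) / (σ√T) = (ln(203.19/202.04) + (0.0682+0.2641²/2)·1.0557) / 0.271356 = (0.005676 + 0.108816) / 0.271356 = 0.421924
d₂ = d₁ − σ√T = 0.421924 − 0.271356 = 0.150569
e^{−rT} = 0.930532
N(−d₁) = 0.336540,  N(−d₂) = 0.440158
Put price V = K·e^{−rT}·N(−d₂) − S·N(−d₁) = 82.751772 − 68.381600 = 14.370172
φ(d₁) = (1/√(2π))·e^{−d₁²/2} = 0.364967
ν = S·φ(d₁)·√T = 76.194935

price = 14.370172
ν = 76.194935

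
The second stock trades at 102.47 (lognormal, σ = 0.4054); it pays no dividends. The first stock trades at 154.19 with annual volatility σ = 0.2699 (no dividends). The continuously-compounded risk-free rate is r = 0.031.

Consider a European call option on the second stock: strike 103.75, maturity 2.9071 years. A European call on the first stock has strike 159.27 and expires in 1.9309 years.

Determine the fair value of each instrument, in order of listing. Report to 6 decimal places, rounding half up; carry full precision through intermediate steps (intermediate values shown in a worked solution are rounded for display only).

[the second stock call K=103.75]
σ√T = 0.4054·√2.9071 = 0.691216
d₁ = (ln(S/K) + (r+σ²/2)T) / (σ√T) = (ln(102.47/103.75) + (0.031+0.4054²/2)·2.9071) / 0.691216 = (-0.012414 + 0.329010) / 0.691216 = 0.458027
d₂ = d₁ − σ√T = 0.458027 − 0.691216 = -0.233189
e^{−rT} = 0.913821
N(d₁) = 0.676534,  N(d₂) = 0.407807
price = S·N(d₁) − K·e^{−rT}·N(d₂) = 69.324395 − 38.663806 = 30.660589
[the first stock call K=159.27]
σ√T = 0.2699·√1.9309 = 0.375044
d₁ = (ln(S/K) + (r+σ²/2)T) / (σ√T) = (ln(154.19/159.27) + (0.031+0.2699²/2)·1.9309) / 0.375044 = (-0.032415 + 0.130187) / 0.375044 = 0.260694
d₂ = d₁ − σ√T = 0.260694 − 0.375044 = -0.114351
e^{−rT} = 0.941898
N(d₁) = 0.602836,  N(d₂) = 0.454480
price = S·N(d₁) − K·e^{−rT}·N(d₂) = 92.951240 − 68.179334 = 24.771906

price(the second stock call K=103.75) = 30.660589
price(the first stock call K=159.27) = 24.771906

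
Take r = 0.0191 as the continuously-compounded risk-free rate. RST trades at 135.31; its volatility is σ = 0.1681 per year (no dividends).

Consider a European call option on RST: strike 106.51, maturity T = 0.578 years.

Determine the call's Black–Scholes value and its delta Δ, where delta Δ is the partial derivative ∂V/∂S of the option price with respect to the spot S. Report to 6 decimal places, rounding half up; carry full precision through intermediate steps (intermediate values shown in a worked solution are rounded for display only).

σ√T = 0.1681·√0.578 = 0.127800
d₁ = (ln(S/K) + (r+σ²/2)T) / (σ√T) = (ln(135.31/106.51) + (0.0191+0.1681²/2)·0.578) / 0.127800 = (0.239330 + 0.019206) / 0.127800 = 2.022968
d₂ = d₁ − σ√T = 2.022968 − 0.127800 = 1.895168
e^{−rT} = 0.989021
N(d₁) = 0.978462,  N(d₂) = 0.970965
Call price V = S·N(d₁) − K·e^{−rT}·N(d₂) = 132.395665 − 102.282046 = 30.113620
Δ = N(d₁) = 0.978462

price = 30.113620
Δ = 0.978462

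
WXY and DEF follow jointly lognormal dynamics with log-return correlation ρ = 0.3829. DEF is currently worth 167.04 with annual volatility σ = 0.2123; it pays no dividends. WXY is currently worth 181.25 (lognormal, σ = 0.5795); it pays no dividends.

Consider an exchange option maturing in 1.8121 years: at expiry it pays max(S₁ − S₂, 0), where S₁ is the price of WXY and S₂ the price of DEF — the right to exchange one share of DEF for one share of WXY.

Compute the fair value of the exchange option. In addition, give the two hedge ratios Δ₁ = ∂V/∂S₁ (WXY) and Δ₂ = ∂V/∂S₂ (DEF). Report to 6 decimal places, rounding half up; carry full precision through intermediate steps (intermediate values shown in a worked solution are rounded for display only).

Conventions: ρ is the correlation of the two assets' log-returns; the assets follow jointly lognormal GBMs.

σ_eff = √(σ₁² + σ₂² − 2ρσ₁σ₂) = √(0.5795² + 0.2123² − 2·0.3829·0.5795·0.2123) = 0.535422
d₁ = (ln(S₁/S₂) + (q₂ − q₁ + σ_eff²/2)T) / (σ_eff√T) = (ln(181.25/167.04) + (0.0 − 0.0 + 0.143338)·1.8121) / 0.720755 = 0.473653
d₂ = d₁ − σ_eff√T = 0.473653 − 0.720755 = -0.247102
N(d₁) = 0.682126,  N(d₂) = 0.402415
V = S₁·e^{−q₁T}·N(d₁) − S₂·e^{−q₂T}·N(d₂) = 123.635393 − 67.219373 = 56.416020
Key observation: r never enters — measured in units of DEF, the claim is a call on S₁/S₂ struck at 1, so only the dividend yields and σ_eff matter.
Δ₁ = e^{−q₁T}·N(d₁) = 0.682126;  Δ₂ = −e^{−q₂T}·N(d₂) = -0.402415

exchange price = 56.416020
Δ1 = 0.682126
Δ2 = -0.402415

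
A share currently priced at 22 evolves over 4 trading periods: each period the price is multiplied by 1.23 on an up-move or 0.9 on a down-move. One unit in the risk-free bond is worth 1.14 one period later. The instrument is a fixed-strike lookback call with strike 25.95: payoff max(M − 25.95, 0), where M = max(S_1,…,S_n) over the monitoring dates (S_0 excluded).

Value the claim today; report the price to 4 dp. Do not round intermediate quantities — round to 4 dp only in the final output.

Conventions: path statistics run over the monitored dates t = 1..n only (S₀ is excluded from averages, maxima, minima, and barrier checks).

price = 7.4439

Risk-neutral up-probability p* = (R−d)/(u−d) = (1.14−0.9)/(1.23−0.9) = 0.7273; the claim prices as the p*-weighted sum of path payoffs discounted by R^4.
Enumerate all 2^4 = 16 price paths (U = up ×1.23, D = down ×0.9); each path with k up-moves has probability p*^k·(1−p*)^(4−k).
DDDD: M=19.8000, payoff=0.0000, prob=0.005532
UDDD: M=27.0600, payoff=1.1100, prob=0.014753
DUDD: M=24.3540, payoff=0.0000, prob=0.014753
UUDD: M=33.2838, payoff=7.3338, prob=0.039342
DDUD: M=21.9186, payoff=0.0000, prob=0.014753
UDUD: M=29.9554, payoff=4.0054, prob=0.039342
DUUD: M=29.9554, payoff=4.0054, prob=0.039342
UUUD: M=40.9391, payoff=14.9891, prob=0.104911
DDDU: M=19.8000, payoff=0.0000, prob=0.014753
UDDU: M=27.0600, payoff=1.1100, prob=0.039342
DUDU: M=26.9599, payoff=1.0099, prob=0.039342
UUDU: M=36.8452, payoff=10.8952, prob=0.104911
DDUU: M=26.9599, payoff=1.0099, prob=0.039342
UDUU: M=36.8452, payoff=10.8952, prob=0.104911
DUUU: M=36.8452, payoff=10.8952, prob=0.104911
UUUU: M=50.3551, payoff=24.4051, prob=0.279762
Price = Σ prob·payoff / R^4 = 12.572385 / 1.688960 = 7.4439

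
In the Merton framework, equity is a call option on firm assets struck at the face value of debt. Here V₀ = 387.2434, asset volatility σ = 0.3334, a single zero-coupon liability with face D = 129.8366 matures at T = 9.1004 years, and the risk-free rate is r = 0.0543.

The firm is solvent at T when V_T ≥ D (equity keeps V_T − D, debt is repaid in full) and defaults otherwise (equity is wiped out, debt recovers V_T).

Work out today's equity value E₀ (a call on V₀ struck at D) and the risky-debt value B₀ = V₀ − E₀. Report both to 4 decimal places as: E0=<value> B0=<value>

With assets at 387.2434 and a single debt payment of 129.8366 at 9.1004 years:
d₁ = [ln(V₀/D) + (r + σ²/2)T] / (σ√T)
   = [ln(387.2434/129.8366) + (0.0543 + 0.5·0.3334²)·9.1004] / (0.3334·√9.1004)
   = [1.092777 + 0.999932] / 1.005763 = 2.080716
d₂ = d₁ − σ√T = 2.080716 − 1.005763 = 1.074953
N(d₁) = 0.981270,  N(d₂) = 0.858802,  e^(−rT) = 0.610088
E₀ = V₀·N(d₁) − D·e^(−rT)·N(d₂)
   = 387.2434·0.981270 − 129.8366·0.610088·0.858802 = 311.963113
B₀ = V₀ − E₀ = 387.2434 − 311.963113 = 75.280287

E0=311.9631 B0=75.2803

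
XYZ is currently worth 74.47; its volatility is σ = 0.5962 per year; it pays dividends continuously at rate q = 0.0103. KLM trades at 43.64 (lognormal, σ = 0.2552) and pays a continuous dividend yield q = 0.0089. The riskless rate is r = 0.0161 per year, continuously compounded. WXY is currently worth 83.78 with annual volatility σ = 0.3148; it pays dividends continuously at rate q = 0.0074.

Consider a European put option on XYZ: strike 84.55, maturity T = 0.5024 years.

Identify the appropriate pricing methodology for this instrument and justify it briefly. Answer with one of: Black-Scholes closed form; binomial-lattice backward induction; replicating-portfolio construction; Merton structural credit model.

framework: Black-Scholes closed form

Key observation: the strike-84.55 put on XYZ is European-exercise on a continuously-modelled lognormal underlying, so its value is a single closed-form evaluation.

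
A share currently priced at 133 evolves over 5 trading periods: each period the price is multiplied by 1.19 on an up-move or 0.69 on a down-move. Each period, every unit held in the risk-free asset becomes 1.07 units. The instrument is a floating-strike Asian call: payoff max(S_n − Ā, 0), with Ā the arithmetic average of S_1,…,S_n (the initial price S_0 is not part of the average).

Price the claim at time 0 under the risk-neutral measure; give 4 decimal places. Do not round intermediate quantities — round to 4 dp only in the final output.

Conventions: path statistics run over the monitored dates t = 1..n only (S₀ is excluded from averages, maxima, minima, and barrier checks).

price = 22.5315

With p* = (R−d)/(u−d) = 0.7600, sum probability × payoff across the paths and divide by R^5.
Enumerate all 2^5 = 32 price paths (U = up ×1.19, D = down ×0.69); each path with k up-moves has probability p*^k·(1−p*)^(5−k).
DDDDD: Ā=49.9464, payoff=0.0000, prob=0.000796
UDDDD: Ā=86.1394, payoff=0.0000, prob=0.002521
DUDDD: Ā=72.8394, payoff=0.0000, prob=0.002521
UUDDD: Ā=125.6216, payoff=0.0000, prob=0.007985
DDUDD: Ā=63.6624, payoff=0.0000, prob=0.002521
UDUDD: Ā=109.7946, payoff=0.0000, prob=0.007985
DUUDD: Ā=96.4946, payoff=0.0000, prob=0.007985
UUUDD: Ā=166.4182, payoff=0.0000, prob=0.025285
DDDUD: Ā=57.3303, payoff=0.0000, prob=0.002521
UDDUD: Ā=98.8740, payoff=0.0000, prob=0.007985
DUDUD: Ā=85.5740, payoff=0.0000, prob=0.007985
UUDUD: Ā=147.5841, payoff=0.0000, prob=0.025285
DDUUD: Ā=76.3970, payoff=0.0000, prob=0.007985
UDUUD: Ā=131.7571, payoff=0.0000, prob=0.025285
DUUUD: Ā=118.4571, payoff=0.0000, prob=0.025285
UUUUD: Ā=204.2955, payoff=0.0000, prob=0.080069
DDDDU: Ā=52.9611, payoff=0.0000, prob=0.002521
UDDDU: Ā=91.3387, payoff=0.0000, prob=0.007985
DUDDU: Ā=78.0387, payoff=0.0000, prob=0.007985
UUDDU: Ā=134.5885, payoff=0.0000, prob=0.025285
DDUDU: Ā=68.8617, payoff=0.0000, prob=0.007985
UDUDU: Ā=118.7615, payoff=0.0000, prob=0.025285
DUUDU: Ā=105.4615, payoff=1.2449, prob=0.025285
UUUDU: Ā=181.8829, payoff=2.1471, prob=0.080069
DDDUU: Ā=62.5296, payoff=0.0000, prob=0.007985
UDDUU: Ā=107.8409, payoff=0.0000, prob=0.025285
DUDUU: Ā=94.5409, payoff=12.1656, prob=0.025285
UUDUU: Ā=163.0488, payoff=20.9812, prob=0.080069
DDUUU: Ā=85.3639, payoff=21.3426, prob=0.025285
UDUUU: Ā=147.2218, payoff=36.8082, prob=0.080069
DUUUU: Ā=133.9218, payoff=50.1082, prob=0.080069
UUUUU: Ā=230.9665, payoff=86.4185, prob=0.253553
Price = Σ prob·payoff / R^5 = 31.601563 / 1.402552 = 22.5315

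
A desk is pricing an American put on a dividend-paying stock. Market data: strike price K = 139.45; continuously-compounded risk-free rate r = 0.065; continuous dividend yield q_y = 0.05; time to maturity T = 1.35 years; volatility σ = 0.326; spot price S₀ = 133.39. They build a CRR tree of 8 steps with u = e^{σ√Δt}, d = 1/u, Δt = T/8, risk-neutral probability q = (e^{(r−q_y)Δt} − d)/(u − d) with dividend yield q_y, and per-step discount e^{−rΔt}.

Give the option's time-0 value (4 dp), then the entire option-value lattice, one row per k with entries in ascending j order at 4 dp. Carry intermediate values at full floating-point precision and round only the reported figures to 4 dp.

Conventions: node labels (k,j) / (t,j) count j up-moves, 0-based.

params: Δt=0.16875 u=1.14330 d=0.87466 q=0.47600 e^(-rΔt)=0.98909
t_8 payoffs: 93.7576 79.7240 61.3801 37.4023 6.0600 0.0000 0.0000 0.0000 0.0000
k=7: node(7,0) S=52.2401 payoff=87.2099 vs cont=86.1276 → 87.2099 [stop]  node(7,1) S=68.2847 payoff=71.1653 vs cont=70.2178 → 71.1653 [stop]  node(7,2) S=89.2573 payoff=50.1927 vs cont=49.4215 → 50.1927 [stop]  node(7,3) S=116.6711 payoff=22.7789 vs cont=22.2379 → 22.7789 [stop]  node(7,4) S=152.5047 payoff=0.0000 vs cont=3.1408 → 3.1408 [wait]  node(7,5) S=199.3439 payoff=0.0000 vs cont=0.0000 → 0.0000 [wait]  node(7,6) S=260.5691 payoff=0.0000 vs cont=0.0000 → 0.0000 [wait]  node(7,7) S=340.5985 payoff=0.0000 vs cont=0.0000 → 0.0000 [wait]
k=6: node(6,0) S=59.7260 payoff=79.7240 vs cont=78.7045 → 79.7240 [stop]  node(6,1) S=78.0699 payoff=61.3801 vs cont=60.5148 → 61.3801 [stop]  node(6,2) S=102.0477 payoff=37.4023 vs cont=36.7384 → 37.4023 [stop]  node(6,3) S=133.3900 payoff=6.0600 vs cont=13.2845 → 13.2845 [wait]  node(6,4) S=174.3585 payoff=0.0000 vs cont=1.6278 → 1.6278 [wait]  node(6,5) S=227.9098 payoff=0.0000 vs cont=0.0000 → 0.0000 [wait]  node(6,6) S=297.9084 payoff=0.0000 vs cont=0.0000 → 0.0000 [wait]
k=5: node(5,0) S=68.2847 payoff=71.1653 vs cont=70.2178 → 71.1653 [stop]  node(5,1) S=89.2573 payoff=50.1927 vs cont=49.4215 → 50.1927 [stop]  node(5,2) S=116.6711 payoff=22.7789 vs cont=25.6393 → 25.6393 [wait]  node(5,3) S=152.5047 payoff=0.0000 vs cont=7.6515 → 7.6515 [wait]  node(5,4) S=199.3439 payoff=0.0000 vs cont=0.8437 → 0.8437 [wait]  node(5,5) S=260.5691 payoff=0.0000 vs cont=0.0000 → 0.0000 [wait]
k=4: node(4,0) S=78.0699 payoff=61.3801 vs cont=60.5148 → 61.3801 [stop]  node(4,1) S=102.0477 payoff=37.4023 vs cont=38.0851 → 38.0851 [wait]  node(4,2) S=133.3900 payoff=6.0600 vs cont=16.8907 → 16.8907 [wait]  node(4,3) S=174.3585 payoff=0.0000 vs cont=4.3628 → 4.3628 [wait]  node(4,4) S=227.9098 payoff=0.0000 vs cont=0.4372 → 0.4372 [wait]
k=3: node(3,0) S=89.2573 payoff=50.1927 vs cont=49.7430 → 50.1927 [stop]  node(3,1) S=116.6711 payoff=22.7789 vs cont=27.6911 → 27.6911 [wait]  node(3,2) S=152.5047 payoff=0.0000 vs cont=10.8082 → 10.8082 [wait]  node(3,3) S=199.3439 payoff=0.0000 vs cont=2.4670 → 2.4670 [wait]
k=2: node(2,0) S=102.0477 payoff=37.4023 vs cont=39.0512 → 39.0512 [wait]  node(2,1) S=133.3900 payoff=6.0600 vs cont=19.4403 → 19.4403 [wait]  node(2,2) S=174.3585 payoff=0.0000 vs cont=6.7631 → 6.7631 [wait]
k=1: node(1,0) S=116.6711 payoff=22.7789 vs cont=29.3921 → 29.3921 [wait]  node(1,1) S=152.5047 payoff=0.0000 vs cont=13.2597 → 13.2597 [wait]
k=0: node(0,0) S=133.3900 payoff=6.0600 vs cont=21.4761 → 21.4761 [wait]

price = 21.4761
tree:
21.4761
29.3921 13.2597
39.0512 19.4403 6.7631
50.1927 27.6911 10.8082 2.4670
61.3801 38.0851 16.8907 4.3628 0.4372
71.1653 50.1927 25.6393 7.6515 0.8437 0.0000
79.7240 61.3801 37.4023 13.2845 1.6278 0.0000 0.0000
87.2099 71.1653 50.1927 22.7789 3.1408 0.0000 0.0000 0.0000
93.7576 79.7240 61.3801 37.4023 6.0600 0.0000 0.0000 0.0000 0.0000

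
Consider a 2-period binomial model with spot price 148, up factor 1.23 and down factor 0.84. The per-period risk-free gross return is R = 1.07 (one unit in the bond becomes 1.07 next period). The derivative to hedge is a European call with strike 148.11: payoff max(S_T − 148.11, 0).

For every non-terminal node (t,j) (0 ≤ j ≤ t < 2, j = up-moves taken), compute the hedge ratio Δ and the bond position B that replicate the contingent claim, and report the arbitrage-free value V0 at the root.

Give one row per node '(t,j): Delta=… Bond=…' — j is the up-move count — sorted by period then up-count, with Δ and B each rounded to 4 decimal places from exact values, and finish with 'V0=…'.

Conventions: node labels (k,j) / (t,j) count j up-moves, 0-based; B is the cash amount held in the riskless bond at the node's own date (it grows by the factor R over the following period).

(0,0): Delta=0.7098 Bond=-79.9996
(1,0): Delta=0.0991 Bond=-9.6694
(1,1): Delta=1.0000 Bond=-138.4206
V0=25.0565

Since d<R<u, set p* = (R−d)/(u−d) = 0.5897; price each node as the discounted p*-expectation of its children.
Expiry values: V(2,0)=0.0000, V(2,1)=4.8036, V(2,2)=75.7992
  t=1,j=0: stock 124.3200 → up 152.9136 (V=4.8036), down 104.4288 (V=0.0000). Price 2.6476; hedge Δ=0.0991, bond B=-9.6694.
  t=1,j=1: stock 182.0400 → up 223.9092 (V=75.7992), down 152.9136 (V=4.8036). Price 43.6194; hedge Δ=1.0000, bond B=-138.4206.
  t=0,j=0: stock 148.0000 → up 182.0400 (V=43.6194), down 124.3200 (V=2.6476). Price 25.0565; hedge Δ=0.7098, bond B=-79.9996.
Sanity check at the root: Δ(0,0)·S0 + B(0,0) reproduces V0 = 25.0565.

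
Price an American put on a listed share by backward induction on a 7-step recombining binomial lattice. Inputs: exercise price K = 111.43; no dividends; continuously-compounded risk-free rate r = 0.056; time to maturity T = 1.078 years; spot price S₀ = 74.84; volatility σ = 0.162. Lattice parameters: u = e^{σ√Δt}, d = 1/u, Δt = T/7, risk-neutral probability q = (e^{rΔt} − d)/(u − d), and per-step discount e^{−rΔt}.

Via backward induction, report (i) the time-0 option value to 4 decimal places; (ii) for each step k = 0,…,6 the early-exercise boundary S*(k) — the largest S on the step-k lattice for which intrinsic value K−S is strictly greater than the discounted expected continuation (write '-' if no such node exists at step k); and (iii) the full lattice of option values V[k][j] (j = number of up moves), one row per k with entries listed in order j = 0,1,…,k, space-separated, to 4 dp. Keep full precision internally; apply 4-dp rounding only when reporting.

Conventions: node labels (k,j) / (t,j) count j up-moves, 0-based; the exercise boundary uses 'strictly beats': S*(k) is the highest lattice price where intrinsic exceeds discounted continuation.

Δt=0.15400, u=1.06564, d=0.93841, q=0.55219, disc=e^(-rΔt)=0.99141
k=7 terminal: V=max(K-S,0) → 63.4714 56.9690 49.5849 41.1998 31.6777 20.8646 8.5854 0.0000
k=6: j=0 S=51.1065 intr=60.3235 cont=59.3666 V=60.3235[EX]; j=1 S=58.0357 intr=53.3943 cont=52.4374 V=53.3943[EX]; j=2 S=65.9044 intr=45.5256 cont=44.5687 V=45.5256[EX]; j=3 S=74.8400 intr=36.5900 cont=35.6332 V=36.5900[EX]; j=4 S=84.9871 intr=26.4429 cont=25.4861 V=26.4429[EX]; j=5 S=96.5099 intr=14.9201 cont=13.9632 V=14.9201[EX]; j=6 S=109.5951 intr=1.8349 cont=3.8116 V=3.8116[hold]  S*(6)=96.5099
k=5: j=0 S=54.4610 intr=56.9690 cont=56.0121 V=56.9690[EX]; j=1 S=61.8451 intr=49.5849 cont=48.6281 V=49.5849[EX]; j=2 S=70.2302 intr=41.1998 cont=40.2429 V=41.1998[EX]; j=3 S=79.7523 intr=31.6777 cont=30.7208 V=31.6777[EX]; j=4 S=90.5654 intr=20.8646 cont=19.9077 V=20.8646[EX]; j=5 S=102.8446 intr=8.5854 cont=8.7107 V=8.7107[hold]  S*(5)=90.5654
k=4: j=0 S=58.0357 intr=53.3943 cont=52.4374 V=53.3943[EX]; j=1 S=65.9044 intr=45.5256 cont=44.5687 V=45.5256[EX]; j=2 S=74.8400 intr=36.5900 cont=35.6332 V=36.5900[EX]; j=3 S=84.9871 intr=26.4429 cont=25.4861 V=26.4429[EX]; j=4 S=96.5099 intr=14.9201 cont=14.0318 V=14.9201[EX]  S*(4)=96.5099
k=3: j=0 S=61.8451 intr=49.5849 cont=48.6281 V=49.5849[EX]; j=1 S=70.2302 intr=41.1998 cont=40.2429 V=41.1998[EX]; j=2 S=79.7523 intr=31.6777 cont=30.7208 V=31.6777[EX]; j=3 S=90.5654 intr=20.8646 cont=19.9077 V=20.8646[EX]  S*(3)=90.5654
k=2: j=0 S=65.9044 intr=45.5256 cont=44.5687 V=45.5256[EX]; j=1 S=74.8400 intr=36.5900 cont=35.6332 V=36.5900[EX]; j=2 S=84.9871 intr=26.4429 cont=25.4861 V=26.4429[EX]  S*(2)=84.9871
k=1: j=0 S=70.2302 intr=41.1998 cont=40.2429 V=41.1998[EX]; j=1 S=79.7523 intr=31.6777 cont=30.7208 V=31.6777[EX]  S*(1)=79.7523
k=0: j=0 S=74.8400 intr=36.5900 cont=35.6332 V=36.5900[EX]  S*(0)=74.8400

price = 36.5900
boundary = 74.8400 79.7523 84.9871 90.5654 96.5099 90.5654 96.5099
tree:
36.5900
41.1998 31.6777
45.5256 36.5900 26.4429
49.5849 41.1998 31.6777 20.8646
53.3943 45.5256 36.5900 26.4429 14.9201
56.9690 49.5849 41.1998 31.6777 20.8646 8.7107
60.3235 53.3943 45.5256 36.5900 26.4429 14.9201 3.8116
63.4714 56.9690 49.5849 41.1998 31.6777 20.8646 8.5854 0.0000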